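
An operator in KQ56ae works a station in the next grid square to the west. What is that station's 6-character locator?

KQ46xe

Longitude subsquare a = 0; −1 → -1, wraps to 23 = x, carry into square.
Longitude square 5; −1 → 4.
The latitude characters are unchanged.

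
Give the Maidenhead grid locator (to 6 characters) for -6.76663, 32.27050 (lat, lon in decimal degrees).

Add 180° to longitude and 90° to latitude: 212.2705, 83.2334.
Field (20°×10°, letters A–R): 212.2705/20 → 10 → K, 83.2334/10 → 8 → I; chars KI.
Square (2°×1°, digits 0–9): 12.2705/2 → 6, 3.2334/1 → 3; chars 63.
Subsquare (5′×2.5′, letters a–x): 0.2705/0.0833333 → 3 → d, 0.2334/0.0416667 → 5 → f; chars df.

KI63df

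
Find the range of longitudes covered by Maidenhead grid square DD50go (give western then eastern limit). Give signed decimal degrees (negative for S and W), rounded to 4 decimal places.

Field D=3, D=3: +3·20° lon, +3·10° lat → SW at lon -120°, lat -60°.
Square 5, 0: +5·2° lon, +0·1° lat → SW at lon -110°, lat -60°.
Subsquare g=6, o=14: +6·0.0833333° lon, +14·0.0416667° lat → SW at lon -109.5°, lat -59.4167°.
Cell spans 0.0833333° lon × 0.0416667° lat.
west -109.5000, east -109.4167.

-109.5000, -109.4167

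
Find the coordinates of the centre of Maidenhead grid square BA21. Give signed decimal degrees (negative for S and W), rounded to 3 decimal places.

-88.500, -155.000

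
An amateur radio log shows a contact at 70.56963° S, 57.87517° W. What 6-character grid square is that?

GB19bk

Shift to the Maidenhead origin (180°W, 90°S): lon 122.1248, lat 19.4304.
Field: lon ⌊122.1248/20⌋ = 6 → G; lat ⌊19.4304/10⌋ = 1 → B.
Square: lon ⌊2.1248/2⌋ = 1; lat ⌊9.4304/1⌋ = 9.
Subsquare: lon ⌊0.1248/0.0833333⌋ = 1 → b; lat ⌊0.4304/0.0416667⌋ = 10 → k.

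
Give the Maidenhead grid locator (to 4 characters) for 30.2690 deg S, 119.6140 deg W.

DF09

Offset from 180°W / 90°S: lon 60.39°, lat 59.73°.
Field: 60.39/20 → 3 → D, 59.73/10 → 5 → F; chars DF.
Square: 0.39/2 → 0, 9.73/1 → 9; chars 09.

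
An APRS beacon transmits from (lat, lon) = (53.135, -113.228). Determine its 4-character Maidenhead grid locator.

Shift to the Maidenhead origin (180°W, 90°S): lon 66.77, lat 143.13.
Field: lon ⌊66.77/20⌋ = 3 → D; lat ⌊143.13/10⌋ = 14 → O.
Square: lon ⌊6.77/2⌋ = 3; lat ⌊3.13/1⌋ = 3.

DO33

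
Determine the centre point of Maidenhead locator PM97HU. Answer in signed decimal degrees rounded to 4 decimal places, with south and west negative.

37.8542, 138.6250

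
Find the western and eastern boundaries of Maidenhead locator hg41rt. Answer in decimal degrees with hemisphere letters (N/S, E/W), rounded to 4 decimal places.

Field H=7, G=6: +7·20° lon, +6·10° lat → SW at lon -40°, lat -30°.
Square 4, 1: +4·2° lon, +1·1° lat → SW at lon -32°, lat -29°.
Subsquare r=17, t=19: +17·0.0833333° lon, +19·0.0416667° lat → SW at lon -30.5833°, lat -28.2083°.
Cell spans 0.0833333° lon × 0.0416667° lat.
west 30.5833° W, east 30.5000° W.

30.5833° W, 30.5000° W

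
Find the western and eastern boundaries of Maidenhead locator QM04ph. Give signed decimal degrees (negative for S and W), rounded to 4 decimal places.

Field Q=16, M=12: +16·20° lon, +12·10° lat → SW at lon 140°, lat 30°.
Square 0, 4: +0·2° lon, +4·1° lat → SW at lon 140°, lat 34°.
Subsquare p=15, h=7: +15·0.0833333° lon, +7·0.0416667° lat → SW at lon 141.25°, lat 34.2917°.
Cell spans 0.0833333° lon × 0.0416667° lat.
west 141.2500, east 141.3333.

141.2500, 141.3333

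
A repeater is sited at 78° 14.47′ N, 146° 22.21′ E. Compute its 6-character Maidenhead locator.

QQ38ef

Offset from 180°W / 90°S: lon 326.3702°, lat 168.2412°.
Field: 326.3702/20 → 16 → Q, 168.2412/10 → 16 → Q; chars QQ.
Square: 6.3702/2 → 3, 8.2412/1 → 8; chars 38.
Subsquare: 0.3702/0.0833333 → 4 → e, 0.2412/0.0416667 → 5 → f; chars ef.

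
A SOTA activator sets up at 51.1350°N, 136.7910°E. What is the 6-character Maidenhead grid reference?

PO81jd

Shift to the Maidenhead origin (180°W, 90°S): lon 316.7910, lat 141.1350.
Field (20°×10°, letters A–R): lon ⌊316.7910/20⌋ = 15 → P; lat ⌊141.1350/10⌋ = 14 → O.
Square (2°×1°, digits 0–9): lon ⌊16.7910/2⌋ = 8; lat ⌊1.1350/1⌋ = 1.
Subsquare (5′×2.5′, letters a–x): lon ⌊0.7910/0.0833333⌋ = 9 → j; lat ⌊0.1350/0.0416667⌋ = 3 → d.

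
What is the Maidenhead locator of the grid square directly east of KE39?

Longitude square 3; +1 → 4.
The latitude characters are unchanged.

KE49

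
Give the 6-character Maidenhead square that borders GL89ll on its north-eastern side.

Longitude subsquare l = 11; +1 → 12 = m.
Latitude subsquare l = 11; +1 → 12 = m.

GL89mm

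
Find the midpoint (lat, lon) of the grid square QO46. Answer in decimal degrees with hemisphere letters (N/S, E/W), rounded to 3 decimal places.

Field Q=16, O=14: +16·20° lon, +14·10° lat → SW at lon 140°, lat 50°.
Square 4, 6: +4·2° lon, +6·1° lat → SW at lon 148°, lat 56°.
Cell spans 2° lon × 1° lat. Centre is SW corner plus half of each.
latitude 56.500° N, longitude 149.000° E.

56.500° N, 149.000° E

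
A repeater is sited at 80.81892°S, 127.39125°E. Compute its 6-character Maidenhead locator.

PA39qe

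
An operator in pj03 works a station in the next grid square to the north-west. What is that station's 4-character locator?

Longitude square 0; −1 → -1, wraps to 9, carry into field.
Longitude field P = 15; −1 → 14 = O.
Latitude square 3; +1 → 4.

OJ94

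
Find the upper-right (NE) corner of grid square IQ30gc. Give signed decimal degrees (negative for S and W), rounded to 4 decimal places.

70.1250, -13.4167

Field I=8, Q=16: +8·20° lon, +16·10° lat → SW at lon -20°, lat 70°.
Square 3, 0: +3·2° lon, +0·1° lat → SW at lon -14°, lat 70°.
Subsquare g=6, c=2: +6·0.0833333° lon, +2·0.0416667° lat → SW at lon -13.5°, lat 70.0833°.
Cell spans 0.0833333° lon × 0.0416667° lat. NE corner is SW corner plus one full cell.
latitude 70.1250, longitude -13.4167.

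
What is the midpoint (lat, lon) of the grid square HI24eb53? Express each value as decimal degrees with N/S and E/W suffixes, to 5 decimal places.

5.94375° S, 35.62083° W

Field H=7, I=8: +7·20° lon, +8·10° lat → SW at lon -40°, lat -10°.
Square 2, 4: +2·2° lon, +4·1° lat → SW at lon -36°, lat -6°.
Subsquare e=4, b=1: +4·0.0833333° lon, +1·0.0416667° lat → SW at lon -35.6667°, lat -5.95833°.
Extended square 5, 3: +5·0.00833333° lon, +3·0.00416667° lat → SW at lon -35.625°, lat -5.94583°.
Cell spans 0.00833333° lon × 0.00416667° lat. Centre is SW corner plus half of each.
latitude 5.94375° S, longitude 35.62083° W.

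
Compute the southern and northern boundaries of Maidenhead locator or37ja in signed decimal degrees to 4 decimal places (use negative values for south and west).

87.0000, 87.0417

Field O=14, R=17: +14·20° lon, +17·10° lat → SW at lon 100°, lat 80°.
Square 3, 7: +3·2° lon, +7·1° lat → SW at lon 106°, lat 87°.
Subsquare j=9, a=0: +9·0.0833333° lon, +0·0.0416667° lat → SW at lon 106.75°, lat 87°.
Cell spans 0.0833333° lon × 0.0416667° lat.
south 87.0000, north 87.0417.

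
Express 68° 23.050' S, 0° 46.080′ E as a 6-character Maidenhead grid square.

Offset from 180°W / 90°S: lon 180.7680°, lat 21.6158°.
Field: lon ⌊180.7680/20⌋ = 9 → J; lat ⌊21.6158/10⌋ = 2 → C.
Square: lon ⌊0.7680/2⌋ = 0; lat ⌊1.6158/1⌋ = 1.
Subsquare: lon ⌊0.7680/0.0833333⌋ = 9 → j; lat ⌊0.6158/0.0416667⌋ = 14 → o.

JC01jo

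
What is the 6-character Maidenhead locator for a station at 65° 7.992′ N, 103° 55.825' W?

Offset from 180°W / 90°S: lon 76.0696°, lat 155.1332°.
Field (20°×10°, letters A–R): 76.0696/20 → 3 → D, 155.1332/10 → 15 → P; chars DP.
Square (2°×1°, digits 0–9): 16.0696/2 → 8, 5.1332/1 → 5; chars 85.
Subsquare (5′×2.5′, letters a–x): 0.0696/0.0833333 → 0 → a, 0.1332/0.0416667 → 3 → d; chars ad.

DP85ad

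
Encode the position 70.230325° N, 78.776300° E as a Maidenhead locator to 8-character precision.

MQ90jf35

Offset from 180°W / 90°S: lon 258.77630°, lat 160.23032°.
Field: lon ⌊258.77630/20⌋ = 12 → M; lat ⌊160.23032/10⌋ = 16 → Q.
Square: lon ⌊18.77630/2⌋ = 9; lat ⌊0.23032/1⌋ = 0.
Subsquare: lon ⌊0.77630/0.0833333⌋ = 9 → j; lat ⌊0.23032/0.0416667⌋ = 5 → f.
Extended square: lon ⌊0.02630/0.00833333⌋ = 3; lat ⌊0.02199/0.00416667⌋ = 5.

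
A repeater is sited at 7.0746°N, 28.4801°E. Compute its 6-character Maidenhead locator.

KJ47fb

Shift to the Maidenhead origin (180°W, 90°S): lon 208.4801, lat 97.0746.
Field: 208.4801/20 → 10 → K, 97.0746/10 → 9 → J; chars KJ.
Square: 8.4801/2 → 4, 7.0746/1 → 7; chars 47.
Subsquare: 0.4801/0.0833333 → 5 → f, 0.0746/0.0416667 → 1 → b; chars fb.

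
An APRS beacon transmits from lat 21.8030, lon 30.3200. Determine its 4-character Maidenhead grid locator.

Add 180° to longitude and 90° to latitude: 210.32, 111.80.
Field: 210.32/20 → 10 → K, 111.80/10 → 11 → L; chars KL.
Square: 10.32/2 → 5, 1.80/1 → 1; chars 51.

KL51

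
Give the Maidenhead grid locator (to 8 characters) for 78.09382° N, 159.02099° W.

BQ08lc72

Offset from 180°W / 90°S: lon 20.97901°, lat 168.09382°.
Field (20°×10°, letters A–R): 20.97901/20 → 1 → B, 168.09382/10 → 16 → Q; chars BQ.
Square (2°×1°, digits 0–9): 0.97901/2 → 0, 8.09382/1 → 8; chars 08.
Subsquare (5′×2.5′, letters a–x): 0.97901/0.0833333 → 11 → l, 0.09382/0.0416667 → 2 → c; chars lc.
Extended square (30″×15″, digits 0–9): 0.06234/0.00833333 → 7, 0.01049/0.00416667 → 2; chars 72.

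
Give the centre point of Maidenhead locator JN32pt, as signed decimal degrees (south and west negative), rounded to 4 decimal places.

Field J=9, N=13: +9·20° lon, +13·10° lat → SW at lon 0°, lat 40°.
Square 3, 2: +3·2° lon, +2·1° lat → SW at lon 6°, lat 42°.
Subsquare p=15, t=19: +15·0.0833333° lon, +19·0.0416667° lat → SW at lon 7.25°, lat 42.7917°.
Cell spans 0.0833333° lon × 0.0416667° lat. Centre is SW corner plus half of each.
latitude 42.8125, longitude 7.2917.

42.8125, 7.2917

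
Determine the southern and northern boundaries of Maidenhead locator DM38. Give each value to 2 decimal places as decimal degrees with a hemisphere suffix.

38.00° N, 39.00° N

Field D=3, M=12: +3·20° lon, +12·10° lat → SW at lon -120°, lat 30°.
Square 3, 8: +3·2° lon, +8·1° lat → SW at lon -114°, lat 38°.
Cell spans 2° lon × 1° lat.
south 38.00° N, north 39.00° N.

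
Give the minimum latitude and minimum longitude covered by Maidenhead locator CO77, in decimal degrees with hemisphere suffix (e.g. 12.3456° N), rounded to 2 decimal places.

57.00° N, 126.00° W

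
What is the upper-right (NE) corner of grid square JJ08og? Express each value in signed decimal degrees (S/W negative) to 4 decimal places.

Field J=9, J=9: +9·20° lon, +9·10° lat → SW at lon 0°, lat 0°.
Square 0, 8: +0·2° lon, +8·1° lat → SW at lon 0°, lat 8°.
Subsquare o=14, g=6: +14·0.0833333° lon, +6·0.0416667° lat → SW at lon 1.16667°, lat 8.25°.
Cell spans 0.0833333° lon × 0.0416667° lat. NE corner is SW corner plus one full cell.
latitude 8.2917, longitude 1.2500.

8.2917, 1.2500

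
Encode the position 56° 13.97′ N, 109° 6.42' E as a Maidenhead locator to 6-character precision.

Add 180° to longitude and 90° to latitude: 289.1070, 146.2328.
Field: 289.1070/20 → 14 → O, 146.2328/10 → 14 → O; chars OO.
Square: 9.1070/2 → 4, 6.2328/1 → 6; chars 46.
Subsquare: 1.1070/0.0833333 → 13 → n, 0.2328/0.0416667 → 5 → f; chars nf.

OO46nf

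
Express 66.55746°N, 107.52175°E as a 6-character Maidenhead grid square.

Offset from 180°W / 90°S: lon 287.5217°, lat 156.5575°.
Field: lon ⌊287.5217/20⌋ = 14 → O; lat ⌊156.5575/10⌋ = 15 → P.
Square: lon ⌊7.5217/2⌋ = 3; lat ⌊6.5575/1⌋ = 6.
Subsquare: lon ⌊1.5217/0.0833333⌋ = 18 → s; lat ⌊0.5575/0.0416667⌋ = 13 → n.

OP36sn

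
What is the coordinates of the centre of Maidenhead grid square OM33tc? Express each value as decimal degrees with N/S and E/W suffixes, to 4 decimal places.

Field O=14, M=12: +14·20° lon, +12·10° lat → SW at lon 100°, lat 30°.
Square 3, 3: +3·2° lon, +3·1° lat → SW at lon 106°, lat 33°.
Subsquare t=19, c=2: +19·0.0833333° lon, +2·0.0416667° lat → SW at lon 107.583°, lat 33.0833°.
Cell spans 0.0833333° lon × 0.0416667° lat. Centre is SW corner plus half of each.
latitude 33.1042° N, longitude 107.6250° E.

33.1042° N, 107.6250° E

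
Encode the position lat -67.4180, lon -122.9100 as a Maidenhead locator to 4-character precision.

CC82

Offset from 180°W / 90°S: lon 57.09°, lat 22.58°.
Field: lon ⌊57.09/20⌋ = 2 → C; lat ⌊22.58/10⌋ = 2 → C.
Square: lon ⌊17.09/2⌋ = 8; lat ⌊2.58/1⌋ = 2.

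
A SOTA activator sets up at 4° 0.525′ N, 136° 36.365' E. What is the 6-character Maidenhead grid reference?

Offset from 180°W / 90°S: lon 316.6061°, lat 94.0088°.
Field: 316.6061/20 → 15 → P, 94.0088/10 → 9 → J; chars PJ.
Square: 16.6061/2 → 8, 4.0088/1 → 4; chars 84.
Subsquare: 0.6061/0.0833333 → 7 → h, 0.0088/0.0416667 → 0 → a; chars ha.

PJ84ha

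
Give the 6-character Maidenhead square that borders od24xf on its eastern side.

OD34af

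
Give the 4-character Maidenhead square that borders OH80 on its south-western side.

Longitude square 8; −1 → 7.
Latitude square 0; −1 → -1, wraps to 9, carry into field.
Latitude field H = 7; −1 → 6 = G.

OG79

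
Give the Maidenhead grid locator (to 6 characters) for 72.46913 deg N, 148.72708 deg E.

QQ42il

Shift to the Maidenhead origin (180°W, 90°S): lon 328.7271, lat 162.4691.
Field: 328.7271/20 → 16 → Q, 162.4691/10 → 16 → Q; chars QQ.
Square: 8.7271/2 → 4, 2.4691/1 → 2; chars 42.
Subsquare: 0.7271/0.0833333 → 8 → i, 0.4691/0.0416667 → 11 → l; chars il.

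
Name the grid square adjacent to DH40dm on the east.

DH40em

Longitude subsquare d = 3; +1 → 4 = e.
The latitude characters are unchanged.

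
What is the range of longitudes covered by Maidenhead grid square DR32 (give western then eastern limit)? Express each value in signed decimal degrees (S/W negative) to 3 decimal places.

-114.000, -112.000

Field D=3, R=17: +3·20° lon, +17·10° lat → SW at lon -120°, lat 80°.
Square 3, 2: +3·2° lon, +2·1° lat → SW at lon -114°, lat 82°.
Cell spans 2° lon × 1° lat.
west -114.000, east -112.000.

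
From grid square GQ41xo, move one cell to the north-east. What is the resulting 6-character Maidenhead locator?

GQ51ap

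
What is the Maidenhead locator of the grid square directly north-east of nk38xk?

Longitude subsquare x = 23; +1 → 24, wraps to 0 = a, carry into square.
Longitude square 3; +1 → 4.
Latitude subsquare k = 10; +1 → 11 = l.

NK48al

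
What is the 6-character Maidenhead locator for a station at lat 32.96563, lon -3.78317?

IM82cx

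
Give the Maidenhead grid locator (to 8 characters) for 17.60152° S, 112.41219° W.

DH32tj05

Offset from 180°W / 90°S: lon 67.58781°, lat 72.39848°.
Field: lon ⌊67.58781/20⌋ = 3 → D; lat ⌊72.39848/10⌋ = 7 → H.
Square: lon ⌊7.58781/2⌋ = 3; lat ⌊2.39848/1⌋ = 2.
Subsquare: lon ⌊1.58781/0.0833333⌋ = 19 → t; lat ⌊0.39848/0.0416667⌋ = 9 → j.
Extended square: lon ⌊0.00448/0.00833333⌋ = 0; lat ⌊0.02348/0.00416667⌋ = 5.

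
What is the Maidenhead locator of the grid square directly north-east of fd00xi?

FD10aj

Longitude subsquare x = 23; +1 → 24, wraps to 0 = a, carry into square.
Longitude square 0; +1 → 1.
Latitude subsquare i = 8; +1 → 9 = j.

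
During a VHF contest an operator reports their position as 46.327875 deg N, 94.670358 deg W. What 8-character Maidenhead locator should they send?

EN26ph98

Shift to the Maidenhead origin (180°W, 90°S): lon 85.32964, lat 136.32788.
Field: lon ⌊85.32964/20⌋ = 4 → E; lat ⌊136.32788/10⌋ = 13 → N.
Square: lon ⌊5.32964/2⌋ = 2; lat ⌊6.32788/1⌋ = 6.
Subsquare: lon ⌊1.32964/0.0833333⌋ = 15 → p; lat ⌊0.32788/0.0416667⌋ = 7 → h.
Extended square: lon ⌊0.07964/0.00833333⌋ = 9; lat ⌊0.03621/0.00416667⌋ = 8.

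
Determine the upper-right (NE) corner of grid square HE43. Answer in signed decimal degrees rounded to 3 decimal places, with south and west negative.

-46.000, -30.000

Field H=7, E=4: +7·20° lon, +4·10° lat → SW at lon -40°, lat -50°.
Square 4, 3: +4·2° lon, +3·1° lat → SW at lon -32°, lat -47°.
Cell spans 2° lon × 1° lat. NE corner is SW corner plus one full cell.
latitude -46.000, longitude -30.000.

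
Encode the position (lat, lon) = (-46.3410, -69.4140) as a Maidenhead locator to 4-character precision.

FE53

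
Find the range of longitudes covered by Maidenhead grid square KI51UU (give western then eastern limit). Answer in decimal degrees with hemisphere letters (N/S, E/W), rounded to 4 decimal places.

31.6667° E, 31.7500° E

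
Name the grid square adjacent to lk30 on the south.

Latitude square 0; −1 → -1, wraps to 9, carry into field.
Latitude field K = 10; −1 → 9 = J.
The longitude characters are unchanged.

LJ39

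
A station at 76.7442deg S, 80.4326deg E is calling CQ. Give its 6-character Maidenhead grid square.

Offset from 180°W / 90°S: lon 260.4326°, lat 13.2558°.
Field: 260.4326/20 → 13 → N, 13.2558/10 → 1 → B; chars NB.
Square: 0.4326/2 → 0, 3.2558/1 → 3; chars 03.
Subsquare: 0.4326/0.0833333 → 5 → f, 0.2558/0.0416667 → 6 → g; chars fg.

NB03fg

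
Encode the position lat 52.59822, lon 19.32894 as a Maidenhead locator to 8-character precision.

JO92po93

Offset from 180°W / 90°S: lon 199.32894°, lat 142.59822°.
Field: 199.32894/20 → 9 → J, 142.59822/10 → 14 → O; chars JO.
Square: 19.32894/2 → 9, 2.59822/1 → 2; chars 92.
Subsquare: 1.32894/0.0833333 → 15 → p, 0.59822/0.0416667 → 14 → o; chars po.
Extended square: 0.07894/0.00833333 → 9, 0.01489/0.00416667 → 3; chars 93.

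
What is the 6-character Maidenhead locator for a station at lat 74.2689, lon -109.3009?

DQ54ig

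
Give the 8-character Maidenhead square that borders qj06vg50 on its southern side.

Latitude extended square 0; −1 → -1, wraps to 9, carry into subsquare.
Latitude subsquare g = 6; −1 → 5 = f.
The longitude characters are unchanged.

QJ06vf59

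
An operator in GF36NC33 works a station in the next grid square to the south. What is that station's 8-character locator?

GF36nc32

Latitude extended square 3; −1 → 2.
The longitude characters are unchanged.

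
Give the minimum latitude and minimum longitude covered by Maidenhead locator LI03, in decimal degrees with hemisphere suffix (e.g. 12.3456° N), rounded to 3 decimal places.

Field L=11, I=8: +11·20° lon, +8·10° lat → SW at lon 40°, lat -10°.
Square 0, 3: +0·2° lon, +3·1° lat → SW at lon 40°, lat -7°.
latitude 7.000° S, longitude 40.000° E.

7.000° S, 40.000° E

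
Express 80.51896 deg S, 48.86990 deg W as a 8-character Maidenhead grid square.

GA59nl55

Offset from 180°W / 90°S: lon 131.13010°, lat 9.48104°.
Field: lon ⌊131.13010/20⌋ = 6 → G; lat ⌊9.48104/10⌋ = 0 → A.
Square: lon ⌊11.13010/2⌋ = 5; lat ⌊9.48104/1⌋ = 9.
Subsquare: lon ⌊1.13010/0.0833333⌋ = 13 → n; lat ⌊0.48104/0.0416667⌋ = 11 → l.
Extended square: lon ⌊0.04677/0.00833333⌋ = 5; lat ⌊0.02271/0.00416667⌋ = 5.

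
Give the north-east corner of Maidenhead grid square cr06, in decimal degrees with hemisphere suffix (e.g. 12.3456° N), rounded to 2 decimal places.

87.00° N, 138.00° W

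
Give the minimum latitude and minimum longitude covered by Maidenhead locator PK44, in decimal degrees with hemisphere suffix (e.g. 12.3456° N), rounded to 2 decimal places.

14.00° N, 128.00° E

Field P=15, K=10: +15·20° lon, +10·10° lat → SW at lon 120°, lat 10°.
Square 4, 4: +4·2° lon, +4·1° lat → SW at lon 128°, lat 14°.
latitude 14.00° N, longitude 128.00° E.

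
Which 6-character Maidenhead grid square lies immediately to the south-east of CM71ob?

Longitude subsquare o = 14; +1 → 15 = p.
Latitude subsquare b = 1; −1 → 0 = a.

CM71pa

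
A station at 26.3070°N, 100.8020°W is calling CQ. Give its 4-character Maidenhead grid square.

DL96

Shift to the Maidenhead origin (180°W, 90°S): lon 79.20, lat 116.31.
Field (20°×10°, letters A–R): lon ⌊79.20/20⌋ = 3 → D; lat ⌊116.31/10⌋ = 11 → L.
Square (2°×1°, digits 0–9): lon ⌊19.20/2⌋ = 9; lat ⌊6.31/1⌋ = 6.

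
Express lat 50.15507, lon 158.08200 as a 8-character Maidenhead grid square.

Shift to the Maidenhead origin (180°W, 90°S): lon 338.08200, lat 140.15507.
Field: lon ⌊338.08200/20⌋ = 16 → Q; lat ⌊140.15507/10⌋ = 14 → O.
Square: lon ⌊18.08200/2⌋ = 9; lat ⌊0.15507/1⌋ = 0.
Subsquare: lon ⌊0.08200/0.0833333⌋ = 0 → a; lat ⌊0.15507/0.0416667⌋ = 3 → d.
Extended square: lon ⌊0.08200/0.00833333⌋ = 9; lat ⌊0.03007/0.00416667⌋ = 7.

QO90ad97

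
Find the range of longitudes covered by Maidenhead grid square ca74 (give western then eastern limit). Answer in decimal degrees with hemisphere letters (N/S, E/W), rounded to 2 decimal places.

126.00° W, 124.00° W

Field C=2, A=0: +2·20° lon, +0·10° lat → SW at lon -140°, lat -90°.
Square 7, 4: +7·2° lon, +4·1° lat → SW at lon -126°, lat -86°.
Cell spans 2° lon × 1° lat.
west 126.00° W, east 124.00° W.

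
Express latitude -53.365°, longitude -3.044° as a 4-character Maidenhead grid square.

ID86

Shift to the Maidenhead origin (180°W, 90°S): lon 176.96, lat 36.63.
Field: lon ⌊176.96/20⌋ = 8 → I; lat ⌊36.63/10⌋ = 3 → D.
Square: lon ⌊16.96/2⌋ = 8; lat ⌊6.63/1⌋ = 6.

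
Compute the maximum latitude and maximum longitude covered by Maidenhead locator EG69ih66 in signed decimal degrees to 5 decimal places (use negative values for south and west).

Field E=4, G=6: +4·20° lon, +6·10° lat → SW at lon -100°, lat -30°.
Square 6, 9: +6·2° lon, +9·1° lat → SW at lon -88°, lat -21°.
Subsquare i=8, h=7: +8·0.0833333° lon, +7·0.0416667° lat → SW at lon -87.3333°, lat -20.7083°.
Extended square 6, 6: +6·0.00833333° lon, +6·0.00416667° lat → SW at lon -87.2833°, lat -20.6833°.
Cell spans 0.00833333° lon × 0.00416667° lat. NE corner is SW corner plus one full cell.
latitude -20.67917, longitude -87.27500.

-20.67917, -87.27500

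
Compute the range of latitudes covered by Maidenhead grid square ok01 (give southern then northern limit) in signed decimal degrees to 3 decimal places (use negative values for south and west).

Field O=14, K=10: +14·20° lon, +10·10° lat → SW at lon 100°, lat 10°.
Square 0, 1: +0·2° lon, +1·1° lat → SW at lon 100°, lat 11°.
Cell spans 2° lon × 1° lat.
south 11.000, north 12.000.

11.000, 12.000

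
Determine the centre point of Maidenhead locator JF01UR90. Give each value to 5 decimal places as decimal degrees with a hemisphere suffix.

Field J=9, F=5: +9·20° lon, +5·10° lat → SW at lon 0°, lat -40°.
Square 0, 1: +0·2° lon, +1·1° lat → SW at lon 0°, lat -39°.
Subsquare u=20, r=17: +20·0.0833333° lon, +17·0.0416667° lat → SW at lon 1.66667°, lat -38.2917°.
Extended square 9, 0: +9·0.00833333° lon, +0·0.00416667° lat → SW at lon 1.74167°, lat -38.2917°.
Cell spans 0.00833333° lon × 0.00416667° lat. Centre is SW corner plus half of each.
latitude 38.28958° S, longitude 1.74583° E.

38.28958° S, 1.74583° E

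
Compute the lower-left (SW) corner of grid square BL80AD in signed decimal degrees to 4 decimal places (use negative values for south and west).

20.1250, -144.0000

Field B=1, L=11: +1·20° lon, +11·10° lat → SW at lon -160°, lat 20°.
Square 8, 0: +8·2° lon, +0·1° lat → SW at lon -144°, lat 20°.
Subsquare a=0, d=3: +0·0.0833333° lon, +3·0.0416667° lat → SW at lon -144°, lat 20.125°.
latitude 20.1250, longitude -144.0000.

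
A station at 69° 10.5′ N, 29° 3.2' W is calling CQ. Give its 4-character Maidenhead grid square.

Offset from 180°W / 90°S: lon 150.95°, lat 159.18°.
Field: 150.95/20 → 7 → H, 159.18/10 → 15 → P; chars HP.
Square: 10.95/2 → 5, 9.18/1 → 9; chars 59.

HP59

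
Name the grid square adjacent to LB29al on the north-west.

LB19xm

Longitude subsquare a = 0; −1 → -1, wraps to 23 = x, carry into square.
Longitude square 2; −1 → 1.
Latitude subsquare l = 11; +1 → 12 = m.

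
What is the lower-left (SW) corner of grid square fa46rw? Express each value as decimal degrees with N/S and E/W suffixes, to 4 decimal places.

83.0833° S, 70.5833° W

Field F=5, A=0: +5·20° lon, +0·10° lat → SW at lon -80°, lat -90°.
Square 4, 6: +4·2° lon, +6·1° lat → SW at lon -72°, lat -84°.
Subsquare r=17, w=22: +17·0.0833333° lon, +22·0.0416667° lat → SW at lon -70.5833°, lat -83.0833°.
latitude 83.0833° S, longitude 70.5833° W.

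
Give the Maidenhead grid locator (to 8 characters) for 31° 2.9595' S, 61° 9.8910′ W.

FF98kw08

Shift to the Maidenhead origin (180°W, 90°S): lon 118.83515, lat 58.95068.
Field: 118.83515/20 → 5 → F, 58.95068/10 → 5 → F; chars FF.
Square: 18.83515/2 → 9, 8.95068/1 → 8; chars 98.
Subsquare: 0.83515/0.0833333 → 10 → k, 0.95068/0.0416667 → 22 → w; chars kw.
Extended square: 0.00182/0.00833333 → 0, 0.03401/0.00416667 → 8; chars 08.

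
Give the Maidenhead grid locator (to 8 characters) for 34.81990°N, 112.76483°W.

DM34ot86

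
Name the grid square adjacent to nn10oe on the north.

NN10of

Latitude subsquare e = 4; +1 → 5 = f.
The longitude characters are unchanged.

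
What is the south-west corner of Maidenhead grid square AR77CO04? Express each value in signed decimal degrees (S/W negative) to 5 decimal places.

87.60000, -165.83333

Field A=0, R=17: +0·20° lon, +17·10° lat → SW at lon -180°, lat 80°.
Square 7, 7: +7·2° lon, +7·1° lat → SW at lon -166°, lat 87°.
Subsquare c=2, o=14: +2·0.0833333° lon, +14·0.0416667° lat → SW at lon -165.833°, lat 87.5833°.
Extended square 0, 4: +0·0.00833333° lon, +4·0.00416667° lat → SW at lon -165.833°, lat 87.6°.
latitude 87.60000, longitude -165.83333.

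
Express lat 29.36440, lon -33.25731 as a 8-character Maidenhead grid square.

HL39ii97

Add 180° to longitude and 90° to latitude: 146.74269, 119.36440.
Field: lon ⌊146.74269/20⌋ = 7 → H; lat ⌊119.36440/10⌋ = 11 → L.
Square: lon ⌊6.74269/2⌋ = 3; lat ⌊9.36440/1⌋ = 9.
Subsquare: lon ⌊0.74269/0.0833333⌋ = 8 → i; lat ⌊0.36440/0.0416667⌋ = 8 → i.
Extended square: lon ⌊0.07602/0.00833333⌋ = 9; lat ⌊0.03107/0.00416667⌋ = 7.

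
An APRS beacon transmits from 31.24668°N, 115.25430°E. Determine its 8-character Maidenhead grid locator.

Add 180° to longitude and 90° to latitude: 295.25430, 121.24668.
Field (20°×10°, letters A–R): 295.25430/20 → 14 → O, 121.24668/10 → 12 → M; chars OM.
Square (2°×1°, digits 0–9): 15.25430/2 → 7, 1.24668/1 → 1; chars 71.
Subsquare (5′×2.5′, letters a–x): 1.25430/0.0833333 → 15 → p, 0.24668/0.0416667 → 5 → f; chars pf.
Extended square (30″×15″, digits 0–9): 0.00430/0.00833333 → 0, 0.03835/0.00416667 → 9; chars 09.

OM71pf09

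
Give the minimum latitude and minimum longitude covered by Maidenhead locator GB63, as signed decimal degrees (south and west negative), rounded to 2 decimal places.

-77.00, -48.00

Field G=6, B=1: +6·20° lon, +1·10° lat → SW at lon -60°, lat -80°.
Square 6, 3: +6·2° lon, +3·1° lat → SW at lon -48°, lat -77°.
latitude -77.00, longitude -48.00.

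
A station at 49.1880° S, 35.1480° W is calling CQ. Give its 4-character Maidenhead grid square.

Offset from 180°W / 90°S: lon 144.85°, lat 40.81°.
Field: 144.85/20 → 7 → H, 40.81/10 → 4 → E; chars HE.
Square: 4.85/2 → 2, 0.81/1 → 0; chars 20.

HE20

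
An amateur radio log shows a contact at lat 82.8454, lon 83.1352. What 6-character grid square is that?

NR12nu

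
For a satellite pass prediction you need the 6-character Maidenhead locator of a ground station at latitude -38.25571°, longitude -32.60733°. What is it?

HF31qr

Offset from 180°W / 90°S: lon 147.3927°, lat 51.7443°.
Field: 147.3927/20 → 7 → H, 51.7443/10 → 5 → F; chars HF.
Square: 7.3927/2 → 3, 1.7443/1 → 1; chars 31.
Subsquare: 1.3927/0.0833333 → 16 → q, 0.7443/0.0416667 → 17 → r; chars qr.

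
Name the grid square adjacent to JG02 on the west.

IG92

Longitude square 0; −1 → -1, wraps to 9, carry into field.
Longitude field J = 9; −1 → 8 = I.
The latitude characters are unchanged.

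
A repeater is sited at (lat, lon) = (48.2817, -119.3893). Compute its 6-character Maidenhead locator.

Add 180° to longitude and 90° to latitude: 60.6107, 138.2817.
Field: lon ⌊60.6107/20⌋ = 3 → D; lat ⌊138.2817/10⌋ = 13 → N.
Square: lon ⌊0.6107/2⌋ = 0; lat ⌊8.2817/1⌋ = 8.
Subsquare: lon ⌊0.6107/0.0833333⌋ = 7 → h; lat ⌊0.2817/0.0416667⌋ = 6 → g.

DN08hg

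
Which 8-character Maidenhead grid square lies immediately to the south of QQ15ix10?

QQ15iw19

Latitude extended square 0; −1 → -1, wraps to 9, carry into subsquare.
Latitude subsquare x = 23; −1 → 22 = w.
The longitude characters are unchanged.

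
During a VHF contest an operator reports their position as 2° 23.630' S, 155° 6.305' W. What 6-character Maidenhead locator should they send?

BI27ko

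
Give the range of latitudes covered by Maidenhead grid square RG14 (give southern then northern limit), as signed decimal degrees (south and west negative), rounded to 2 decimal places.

-26.00, -25.00

Field R=17, G=6: +17·20° lon, +6·10° lat → SW at lon 160°, lat -30°.
Square 1, 4: +1·2° lon, +4·1° lat → SW at lon 162°, lat -26°.
Cell spans 2° lon × 1° lat.
south -26.00, north -25.00.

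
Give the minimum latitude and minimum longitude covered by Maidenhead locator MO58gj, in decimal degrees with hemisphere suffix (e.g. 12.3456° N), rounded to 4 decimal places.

Field M=12, O=14: +12·20° lon, +14·10° lat → SW at lon 60°, lat 50°.
Square 5, 8: +5·2° lon, +8·1° lat → SW at lon 70°, lat 58°.
Subsquare g=6, j=9: +6·0.0833333° lon, +9·0.0416667° lat → SW at lon 70.5°, lat 58.375°.
latitude 58.3750° N, longitude 70.5000° E.

58.3750° N, 70.5000° E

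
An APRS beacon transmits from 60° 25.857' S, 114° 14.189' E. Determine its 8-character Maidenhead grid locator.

OC79cn86

Add 180° to longitude and 90° to latitude: 294.23648, 29.56905.
Field: 294.23648/20 → 14 → O, 29.56905/10 → 2 → C; chars OC.
Square: 14.23648/2 → 7, 9.56905/1 → 9; chars 79.
Subsquare: 0.23648/0.0833333 → 2 → c, 0.56905/0.0416667 → 13 → n; chars cn.
Extended square: 0.06982/0.00833333 → 8, 0.02738/0.00416667 → 6; chars 86.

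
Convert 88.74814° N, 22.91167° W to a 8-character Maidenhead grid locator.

Shift to the Maidenhead origin (180°W, 90°S): lon 157.08833, lat 178.74814.
Field: 157.08833/20 → 7 → H, 178.74814/10 → 17 → R; chars HR.
Square: 17.08833/2 → 8, 8.74814/1 → 8; chars 88.
Subsquare: 1.08833/0.0833333 → 13 → n, 0.74814/0.0416667 → 17 → r; chars nr.
Extended square: 0.00500/0.00833333 → 0, 0.03981/0.00416667 → 9; chars 09.

HR88nr09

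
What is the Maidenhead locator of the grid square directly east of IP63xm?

IP73am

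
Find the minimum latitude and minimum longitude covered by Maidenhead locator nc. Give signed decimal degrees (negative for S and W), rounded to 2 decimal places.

-70.00, 80.00

Field N=13, C=2: +13·20° lon, +2·10° lat → SW at lon 80°, lat -70°.
latitude -70.00, longitude 80.00.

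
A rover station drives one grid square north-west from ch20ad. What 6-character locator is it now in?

CH10xe

Longitude subsquare a = 0; −1 → -1, wraps to 23 = x, carry into square.
Longitude square 2; −1 → 1.
Latitude subsquare d = 3; +1 → 4 = e.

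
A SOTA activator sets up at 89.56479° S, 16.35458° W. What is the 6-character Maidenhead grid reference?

IA10tk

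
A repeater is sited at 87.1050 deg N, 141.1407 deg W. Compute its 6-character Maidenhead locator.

BR97kc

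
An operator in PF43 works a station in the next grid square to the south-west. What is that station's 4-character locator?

PF32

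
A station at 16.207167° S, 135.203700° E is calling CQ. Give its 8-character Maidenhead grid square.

Offset from 180°W / 90°S: lon 315.20370°, lat 73.79283°.
Field: lon ⌊315.20370/20⌋ = 15 → P; lat ⌊73.79283/10⌋ = 7 → H.
Square: lon ⌊15.20370/2⌋ = 7; lat ⌊3.79283/1⌋ = 3.
Subsquare: lon ⌊1.20370/0.0833333⌋ = 14 → o; lat ⌊0.79283/0.0416667⌋ = 19 → t.
Extended square: lon ⌊0.03703/0.00833333⌋ = 4; lat ⌊0.00117/0.00416667⌋ = 0.

PH73ot40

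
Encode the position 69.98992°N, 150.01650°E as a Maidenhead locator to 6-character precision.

Shift to the Maidenhead origin (180°W, 90°S): lon 330.0165, lat 159.9899.
Field: lon ⌊330.0165/20⌋ = 16 → Q; lat ⌊159.9899/10⌋ = 15 → P.
Square: lon ⌊10.0165/2⌋ = 5; lat ⌊9.9899/1⌋ = 9.
Subsquare: lon ⌊0.0165/0.0833333⌋ = 0 → a; lat ⌊0.9899/0.0416667⌋ = 23 → x.

QP59ax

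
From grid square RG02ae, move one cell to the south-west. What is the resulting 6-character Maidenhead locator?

QG92xd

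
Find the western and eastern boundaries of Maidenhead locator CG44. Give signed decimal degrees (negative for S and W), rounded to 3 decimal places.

Field C=2, G=6: +2·20° lon, +6·10° lat → SW at lon -140°, lat -30°.
Square 4, 4: +4·2° lon, +4·1° lat → SW at lon -132°, lat -26°.
Cell spans 2° lon × 1° lat.
west -132.000, east -130.000.

-132.000, -130.000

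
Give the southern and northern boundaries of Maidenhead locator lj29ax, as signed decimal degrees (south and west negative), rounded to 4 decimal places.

Field L=11, J=9: +11·20° lon, +9·10° lat → SW at lon 40°, lat 0°.
Square 2, 9: +2·2° lon, +9·1° lat → SW at lon 44°, lat 9°.
Subsquare a=0, x=23: +0·0.0833333° lon, +23·0.0416667° lat → SW at lon 44°, lat 9.95833°.
Cell spans 0.0833333° lon × 0.0416667° lat.
south 9.9583, north 10.0000.

9.9583, 10.0000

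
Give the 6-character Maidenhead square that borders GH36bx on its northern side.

GH37ba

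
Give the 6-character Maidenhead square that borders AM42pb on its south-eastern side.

Longitude subsquare p = 15; +1 → 16 = q.
Latitude subsquare b = 1; −1 → 0 = a.

AM42qa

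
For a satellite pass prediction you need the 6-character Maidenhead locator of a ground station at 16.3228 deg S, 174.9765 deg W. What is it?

Shift to the Maidenhead origin (180°W, 90°S): lon 5.0235, lat 73.6772.
Field: lon ⌊5.0235/20⌋ = 0 → A; lat ⌊73.6772/10⌋ = 7 → H.
Square: lon ⌊5.0235/2⌋ = 2; lat ⌊3.6772/1⌋ = 3.
Subsquare: lon ⌊1.0235/0.0833333⌋ = 12 → m; lat ⌊0.6772/0.0416667⌋ = 16 → q.

AH23mq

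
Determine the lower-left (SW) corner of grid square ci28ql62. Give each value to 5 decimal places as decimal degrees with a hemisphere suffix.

1.53333° S, 134.61667° W

Field C=2, I=8: +2·20° lon, +8·10° lat → SW at lon -140°, lat -10°.
Square 2, 8: +2·2° lon, +8·1° lat → SW at lon -136°, lat -2°.
Subsquare q=16, l=11: +16·0.0833333° lon, +11·0.0416667° lat → SW at lon -134.667°, lat -1.54167°.
Extended square 6, 2: +6·0.00833333° lon, +2·0.00416667° lat → SW at lon -134.617°, lat -1.53333°.
latitude 1.53333° S, longitude 134.61667° W.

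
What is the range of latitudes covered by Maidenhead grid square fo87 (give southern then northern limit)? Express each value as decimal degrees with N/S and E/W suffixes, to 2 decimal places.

57.00° N, 58.00° N

Field F=5, O=14: +5·20° lon, +14·10° lat → SW at lon -80°, lat 50°.
Square 8, 7: +8·2° lon, +7·1° lat → SW at lon -64°, lat 57°.
Cell spans 2° lon × 1° lat.
south 57.00° N, north 58.00° N.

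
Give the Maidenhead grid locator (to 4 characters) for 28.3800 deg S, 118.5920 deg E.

OG91

Add 180° to longitude and 90° to latitude: 298.59, 61.62.
Field: lon ⌊298.59/20⌋ = 14 → O; lat ⌊61.62/10⌋ = 6 → G.
Square: lon ⌊18.59/2⌋ = 9; lat ⌊1.62/1⌋ = 1.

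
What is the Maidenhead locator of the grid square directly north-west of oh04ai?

NH94xj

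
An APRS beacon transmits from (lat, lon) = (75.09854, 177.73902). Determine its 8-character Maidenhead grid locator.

RQ85uc83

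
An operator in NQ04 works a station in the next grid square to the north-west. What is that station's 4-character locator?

Longitude square 0; −1 → -1, wraps to 9, carry into field.
Longitude field N = 13; −1 → 12 = M.
Latitude square 4; +1 → 5.

MQ95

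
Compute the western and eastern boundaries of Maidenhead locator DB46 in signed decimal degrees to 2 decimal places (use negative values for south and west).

Field D=3, B=1: +3·20° lon, +1·10° lat → SW at lon -120°, lat -80°.
Square 4, 6: +4·2° lon, +6·1° lat → SW at lon -112°, lat -74°.
Cell spans 2° lon × 1° lat.
west -112.00, east -110.00.

-112.00, -110.00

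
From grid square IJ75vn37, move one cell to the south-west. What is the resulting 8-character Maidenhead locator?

Longitude extended square 3; −1 → 2.
Latitude extended square 7; −1 → 6.

IJ75vn26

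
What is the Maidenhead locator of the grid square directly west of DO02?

Longitude square 0; −1 → -1, wraps to 9, carry into field.
Longitude field D = 3; −1 → 2 = C.
The latitude characters are unchanged.

CO92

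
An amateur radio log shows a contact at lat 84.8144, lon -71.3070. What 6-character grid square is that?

Add 180° to longitude and 90° to latitude: 108.6930, 174.8144.
Field: 108.6930/20 → 5 → F, 174.8144/10 → 17 → R; chars FR.
Square: 8.6930/2 → 4, 4.8144/1 → 4; chars 44.
Subsquare: 0.6930/0.0833333 → 8 → i, 0.8144/0.0416667 → 19 → t; chars it.

FR44it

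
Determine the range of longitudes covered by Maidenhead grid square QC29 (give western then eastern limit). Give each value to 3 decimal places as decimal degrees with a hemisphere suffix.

144.000° E, 146.000° E

Field Q=16, C=2: +16·20° lon, +2·10° lat → SW at lon 140°, lat -70°.
Square 2, 9: +2·2° lon, +9·1° lat → SW at lon 144°, lat -61°.
Cell spans 2° lon × 1° lat.
west 144.000° E, east 146.000° E.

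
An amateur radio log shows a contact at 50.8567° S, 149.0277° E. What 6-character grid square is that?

QD49md

Add 180° to longitude and 90° to latitude: 329.0277, 39.1433.
Field (20°×10°, letters A–R): lon ⌊329.0277/20⌋ = 16 → Q; lat ⌊39.1433/10⌋ = 3 → D.
Square (2°×1°, digits 0–9): lon ⌊9.0277/2⌋ = 4; lat ⌊9.1433/1⌋ = 9.
Subsquare (5′×2.5′, letters a–x): lon ⌊1.0277/0.0833333⌋ = 12 → m; lat ⌊0.1433/0.0416667⌋ = 3 → d.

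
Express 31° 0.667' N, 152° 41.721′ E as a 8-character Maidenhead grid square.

QM61ia32

Add 180° to longitude and 90° to latitude: 332.69535, 121.01112.
Field (20°×10°, letters A–R): lon ⌊332.69535/20⌋ = 16 → Q; lat ⌊121.01112/10⌋ = 12 → M.
Square (2°×1°, digits 0–9): lon ⌊12.69535/2⌋ = 6; lat ⌊1.01112/1⌋ = 1.
Subsquare (5′×2.5′, letters a–x): lon ⌊0.69535/0.0833333⌋ = 8 → i; lat ⌊0.01112/0.0416667⌋ = 0 → a.
Extended square (30″×15″, digits 0–9): lon ⌊0.02868/0.00833333⌋ = 3; lat ⌊0.01112/0.00416667⌋ = 2.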